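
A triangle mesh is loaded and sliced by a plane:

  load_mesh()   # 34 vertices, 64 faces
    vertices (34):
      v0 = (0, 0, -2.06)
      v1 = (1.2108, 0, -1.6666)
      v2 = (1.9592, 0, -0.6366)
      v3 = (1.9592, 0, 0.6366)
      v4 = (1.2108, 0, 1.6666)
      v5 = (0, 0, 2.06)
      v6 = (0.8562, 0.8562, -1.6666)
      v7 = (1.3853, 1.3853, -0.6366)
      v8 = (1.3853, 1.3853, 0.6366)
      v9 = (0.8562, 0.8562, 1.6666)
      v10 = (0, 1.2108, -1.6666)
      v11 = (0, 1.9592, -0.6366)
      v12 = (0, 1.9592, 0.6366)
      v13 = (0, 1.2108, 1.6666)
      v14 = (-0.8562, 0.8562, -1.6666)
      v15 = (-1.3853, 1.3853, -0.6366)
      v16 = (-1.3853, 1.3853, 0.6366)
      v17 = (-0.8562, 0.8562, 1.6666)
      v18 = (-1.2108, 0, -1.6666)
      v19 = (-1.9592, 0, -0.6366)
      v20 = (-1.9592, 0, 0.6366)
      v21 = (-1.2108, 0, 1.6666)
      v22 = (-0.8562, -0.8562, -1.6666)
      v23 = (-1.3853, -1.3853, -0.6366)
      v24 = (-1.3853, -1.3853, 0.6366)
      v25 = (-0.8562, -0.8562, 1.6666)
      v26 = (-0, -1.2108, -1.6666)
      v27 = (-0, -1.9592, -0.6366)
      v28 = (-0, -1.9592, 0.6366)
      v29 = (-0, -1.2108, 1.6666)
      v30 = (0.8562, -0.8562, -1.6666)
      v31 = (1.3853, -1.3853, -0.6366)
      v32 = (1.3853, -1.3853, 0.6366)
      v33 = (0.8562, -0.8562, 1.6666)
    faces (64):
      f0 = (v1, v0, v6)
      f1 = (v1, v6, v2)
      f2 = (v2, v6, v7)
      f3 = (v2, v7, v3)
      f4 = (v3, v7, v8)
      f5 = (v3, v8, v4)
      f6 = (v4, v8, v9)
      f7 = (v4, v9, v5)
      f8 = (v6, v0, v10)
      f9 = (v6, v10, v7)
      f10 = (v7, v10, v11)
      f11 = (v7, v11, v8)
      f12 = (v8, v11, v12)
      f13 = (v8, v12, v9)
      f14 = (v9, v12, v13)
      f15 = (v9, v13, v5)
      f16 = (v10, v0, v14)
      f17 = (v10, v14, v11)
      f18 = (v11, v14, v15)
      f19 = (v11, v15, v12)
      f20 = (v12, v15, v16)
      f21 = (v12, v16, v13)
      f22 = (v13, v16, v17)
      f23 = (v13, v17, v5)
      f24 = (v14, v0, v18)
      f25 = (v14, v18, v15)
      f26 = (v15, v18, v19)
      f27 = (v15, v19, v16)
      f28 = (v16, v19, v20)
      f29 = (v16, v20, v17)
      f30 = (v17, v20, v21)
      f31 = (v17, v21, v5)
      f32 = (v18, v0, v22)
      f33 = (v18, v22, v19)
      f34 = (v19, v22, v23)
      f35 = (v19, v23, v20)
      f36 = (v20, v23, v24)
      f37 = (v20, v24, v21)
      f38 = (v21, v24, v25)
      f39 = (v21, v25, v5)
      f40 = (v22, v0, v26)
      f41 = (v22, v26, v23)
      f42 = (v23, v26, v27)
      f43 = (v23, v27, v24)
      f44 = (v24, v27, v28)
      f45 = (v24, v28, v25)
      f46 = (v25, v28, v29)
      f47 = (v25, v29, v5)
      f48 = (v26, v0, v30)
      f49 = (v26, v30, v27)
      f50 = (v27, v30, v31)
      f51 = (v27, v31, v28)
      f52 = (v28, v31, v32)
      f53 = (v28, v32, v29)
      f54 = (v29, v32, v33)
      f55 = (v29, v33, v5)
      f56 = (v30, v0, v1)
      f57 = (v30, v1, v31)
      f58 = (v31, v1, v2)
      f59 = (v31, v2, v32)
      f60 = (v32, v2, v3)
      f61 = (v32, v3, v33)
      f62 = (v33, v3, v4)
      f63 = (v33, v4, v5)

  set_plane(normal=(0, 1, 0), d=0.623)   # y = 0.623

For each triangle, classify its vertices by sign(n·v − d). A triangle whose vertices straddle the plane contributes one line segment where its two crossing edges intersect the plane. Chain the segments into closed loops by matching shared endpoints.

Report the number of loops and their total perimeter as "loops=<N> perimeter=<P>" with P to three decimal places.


Straddling triangles (20 of 64):
  (v1,v0,v6) [--+] → (0.623, 0.623, -1.77375)–(0.952781, 0.623, -1.6666)  len=0.3468
  (v1,v6,v2) [-+-] → (0.952781, 0.623, -1.6666)–(1.15662, 0.623, -1.38606)  len=0.3468
  (v2,v6,v7) [-++] → (1.15662, 0.623, -1.38606)–(1.7011, 0.623, -0.6366)  len=0.9264
  (v2,v7,v3) [-+-] → (1.7011, 0.623, -0.6366)–(1.7011, 0.623, 0.0640138)  len=0.7006
  (v3,v7,v8) [-++] → (1.7011, 0.623, 0.0640138)–(1.7011, 0.623, 0.6366)  len=0.5726
  (v3,v8,v4) [-+-] → (1.7011, 0.623, 0.6366)–(1.28928, 0.623, 1.20339)  len=0.7006
  (v4,v8,v9) [-++] → (1.28928, 0.623, 1.20339)–(0.952781, 0.623, 1.6666)  len=0.5725
  (v4,v9,v5) [-+-] → (0.952781, 0.623, 1.6666)–(0.623, 0.623, 1.77375)  len=0.3468
  (v6,v0,v10) [+-+] → (0.623, 0.623, -1.77375)–(0, 0.623, -1.85758)  len=0.6286
  (v9,v13,v5) [++-] → (0, 0.623, 1.85758)–(0.623, 0.623, 1.77375)  len=0.6286
  (v10,v0,v14) [+-+] → (0, 0.623, -1.85758)–(-0.623, 0.623, -1.77375)  len=0.6286
  (v13,v17,v5) [++-] → (-0.623, 0.623, 1.77375)–(0, 0.623, 1.85758)  len=0.6286
  (v14,v0,v18) [+--] → (-0.623, 0.623, -1.77375)–(-0.952781, 0.623, -1.6666)  len=0.3468
  (v14,v18,v15) [+-+] → (-0.952781, 0.623, -1.6666)–(-1.28928, 0.623, -1.20339)  len=0.5725
  (v15,v18,v19) [+--] → (-1.28928, 0.623, -1.20339)–(-1.7011, 0.623, -0.6366)  len=0.7006
  (v15,v19,v16) [+-+] → (-1.7011, 0.623, -0.6366)–(-1.7011, 0.623, -0.0640138)  len=0.5726
  (v16,v19,v20) [+--] → (-1.7011, 0.623, -0.0640138)–(-1.7011, 0.623, 0.6366)  len=0.7006
  (v16,v20,v17) [+-+] → (-1.7011, 0.623, 0.6366)–(-1.15662, 0.623, 1.38606)  len=0.9264
  (v17,v20,v21) [+--] → (-1.15662, 0.623, 1.38606)–(-0.952781, 0.623, 1.6666)  len=0.3468
  (v17,v21,v5) [+--] → (-0.952781, 0.623, 1.6666)–(-0.623, 0.623, 1.77375)  len=0.3468

Chained into 1 loop(s):
  loop 1: 20 segments, perimeter = 11.5404
Total perimeter = 11.540

loops=1 perimeter=11.540


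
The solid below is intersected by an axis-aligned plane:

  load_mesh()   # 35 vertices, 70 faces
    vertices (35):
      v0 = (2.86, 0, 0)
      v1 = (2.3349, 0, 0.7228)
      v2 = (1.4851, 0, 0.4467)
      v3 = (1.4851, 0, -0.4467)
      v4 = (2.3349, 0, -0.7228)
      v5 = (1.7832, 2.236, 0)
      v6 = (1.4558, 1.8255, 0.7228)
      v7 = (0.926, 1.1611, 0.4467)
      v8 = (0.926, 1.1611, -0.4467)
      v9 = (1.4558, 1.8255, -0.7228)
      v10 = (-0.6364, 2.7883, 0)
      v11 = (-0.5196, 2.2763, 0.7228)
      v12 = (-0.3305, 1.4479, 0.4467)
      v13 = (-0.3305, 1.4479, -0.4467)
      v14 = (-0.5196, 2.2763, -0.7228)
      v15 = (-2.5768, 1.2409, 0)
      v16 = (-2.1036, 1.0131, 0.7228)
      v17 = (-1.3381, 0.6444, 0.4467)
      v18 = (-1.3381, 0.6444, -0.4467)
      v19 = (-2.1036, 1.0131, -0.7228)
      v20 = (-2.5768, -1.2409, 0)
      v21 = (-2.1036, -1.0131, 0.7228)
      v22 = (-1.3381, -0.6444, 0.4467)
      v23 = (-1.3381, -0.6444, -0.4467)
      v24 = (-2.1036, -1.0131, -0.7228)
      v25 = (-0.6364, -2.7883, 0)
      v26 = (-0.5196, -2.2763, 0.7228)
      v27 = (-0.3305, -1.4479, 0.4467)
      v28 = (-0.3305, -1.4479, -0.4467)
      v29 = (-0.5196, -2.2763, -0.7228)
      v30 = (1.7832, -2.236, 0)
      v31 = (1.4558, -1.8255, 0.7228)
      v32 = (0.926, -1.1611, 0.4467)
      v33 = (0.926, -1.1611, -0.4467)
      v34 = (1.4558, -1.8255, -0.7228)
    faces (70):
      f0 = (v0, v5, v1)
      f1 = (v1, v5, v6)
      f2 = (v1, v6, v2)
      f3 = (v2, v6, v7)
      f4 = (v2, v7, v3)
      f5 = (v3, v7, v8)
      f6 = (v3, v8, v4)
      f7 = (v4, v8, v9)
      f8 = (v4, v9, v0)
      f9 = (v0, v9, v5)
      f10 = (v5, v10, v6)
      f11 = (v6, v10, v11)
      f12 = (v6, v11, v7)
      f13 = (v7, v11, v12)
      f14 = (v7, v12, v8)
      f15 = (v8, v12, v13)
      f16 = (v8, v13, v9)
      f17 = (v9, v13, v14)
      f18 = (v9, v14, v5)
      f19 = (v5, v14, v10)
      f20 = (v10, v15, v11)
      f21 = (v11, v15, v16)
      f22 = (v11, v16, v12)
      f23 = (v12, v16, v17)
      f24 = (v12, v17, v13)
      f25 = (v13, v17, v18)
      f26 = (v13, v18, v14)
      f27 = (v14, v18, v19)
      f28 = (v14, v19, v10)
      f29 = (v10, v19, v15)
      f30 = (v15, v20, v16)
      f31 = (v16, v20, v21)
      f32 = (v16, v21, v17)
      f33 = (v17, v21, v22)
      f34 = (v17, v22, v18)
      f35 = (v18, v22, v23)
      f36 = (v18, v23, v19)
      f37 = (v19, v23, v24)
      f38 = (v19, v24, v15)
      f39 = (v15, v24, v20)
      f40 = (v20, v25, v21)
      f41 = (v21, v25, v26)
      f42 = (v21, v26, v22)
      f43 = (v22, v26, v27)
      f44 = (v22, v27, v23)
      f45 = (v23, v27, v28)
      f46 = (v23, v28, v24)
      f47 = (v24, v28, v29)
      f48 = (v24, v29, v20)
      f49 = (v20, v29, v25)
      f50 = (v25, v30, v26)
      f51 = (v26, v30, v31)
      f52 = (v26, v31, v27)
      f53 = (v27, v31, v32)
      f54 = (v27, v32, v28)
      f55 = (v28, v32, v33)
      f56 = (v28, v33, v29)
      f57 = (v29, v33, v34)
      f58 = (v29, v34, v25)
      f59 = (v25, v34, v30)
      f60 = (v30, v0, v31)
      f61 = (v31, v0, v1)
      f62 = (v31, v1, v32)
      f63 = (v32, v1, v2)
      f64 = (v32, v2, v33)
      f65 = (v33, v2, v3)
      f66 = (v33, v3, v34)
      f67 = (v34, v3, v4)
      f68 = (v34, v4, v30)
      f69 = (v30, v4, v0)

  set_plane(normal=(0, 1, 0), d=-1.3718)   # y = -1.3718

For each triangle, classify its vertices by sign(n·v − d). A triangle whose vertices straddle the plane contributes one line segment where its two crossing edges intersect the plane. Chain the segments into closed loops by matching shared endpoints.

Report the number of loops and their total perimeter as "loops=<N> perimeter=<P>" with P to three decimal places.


Straddling triangles (22 of 70):
  (v20,v25,v21) [+-+] → (-2.41265, -1.3718, 0)–(-1.80714, -1.3718, 0.57675)  len=0.8362
  (v21,v25,v26) [+--] → (-1.80714, -1.3718, 0.57675)–(-1.65381, -1.3718, 0.7228)  len=0.2118
  (v21,v26,v22) [+-+] → (-1.65381, -1.3718, 0.7228)–(-0.973263, -1.3718, 0.569768)  len=0.6975
  (v22,v26,v27) [+--] → (-0.973263, -1.3718, 0.569768)–(-0.42593, -1.3718, 0.4467)  len=0.5610
  (v22,v27,v23) [+-+] → (-0.42593, -1.3718, 0.4467)–(-0.42593, -1.3718, 0.362086)  len=0.0846
  (v23,v27,v28) [+--] → (-0.42593, -1.3718, 0.362086)–(-0.42593, -1.3718, -0.4467)  len=0.8088
  (v23,v28,v24) [+-+] → (-0.42593, -1.3718, -0.4467)–(-0.640833, -1.3718, -0.495024)  len=0.2203
  (v24,v28,v29) [+--] → (-0.640833, -1.3718, -0.495024)–(-1.65381, -1.3718, -0.7228)  len=1.0383
  (v24,v29,v20) [+-+] → (-1.65381, -1.3718, -0.7228)–(-2.31672, -1.3718, -0.0913797)  len=0.9155
  (v20,v29,v25) [+--] → (-2.31672, -1.3718, -0.0913797)–(-2.41265, -1.3718, 0)  len=0.1325
  (v27,v31,v32) [--+] → (1.09401, -1.3718, 0.534259)–(0.00290185, -1.3718, 0.4467)  len=1.0946
  (v27,v32,v28) [-+-] → (0.00290185, -1.3718, 0.4467)–(0.00290185, -1.3718, -0.209644)  len=0.6563
  (v28,v32,v33) [-++] → (0.00290185, -1.3718, -0.209644)–(0.00290185, -1.3718, -0.4467)  len=0.2371
  (v28,v33,v29) [-+-] → (0.00290185, -1.3718, -0.4467)–(0.652876, -1.3718, -0.498865)  len=0.6521
  (v29,v33,v34) [-+-] → (0.652876, -1.3718, -0.498865)–(1.09401, -1.3718, -0.534259)  len=0.4426
  (v30,v0,v31) [-+-] → (2.19938, -1.3718, 0)–(1.80479, -1.3718, 0.543159)  len=0.6714
  (v31,v0,v1) [-++] → (1.80479, -1.3718, 0.543159)–(1.67429, -1.3718, 0.7228)  len=0.2220
  (v31,v1,v32) [-++] → (1.67429, -1.3718, 0.7228)–(1.09401, -1.3718, 0.534259)  len=0.6101
  (v33,v3,v34) [++-] → (1.46308, -1.3718, -0.65418)–(1.09401, -1.3718, -0.534259)  len=0.3881
  (v34,v3,v4) [-++] → (1.46308, -1.3718, -0.65418)–(1.67429, -1.3718, -0.7228)  len=0.2221
  (v34,v4,v30) [-+-] → (1.67429, -1.3718, -0.7228)–(1.99643, -1.3718, -0.279358)  len=0.5481
  (v30,v4,v0) [-++] → (1.99643, -1.3718, -0.279358)–(2.19938, -1.3718, 0)  len=0.3453

Chained into 2 loop(s):
  loop 1: 10 segments, perimeter = 5.5065
  loop 2: 12 segments, perimeter = 6.0897
Total perimeter = 11.596

loops=2 perimeter=11.596


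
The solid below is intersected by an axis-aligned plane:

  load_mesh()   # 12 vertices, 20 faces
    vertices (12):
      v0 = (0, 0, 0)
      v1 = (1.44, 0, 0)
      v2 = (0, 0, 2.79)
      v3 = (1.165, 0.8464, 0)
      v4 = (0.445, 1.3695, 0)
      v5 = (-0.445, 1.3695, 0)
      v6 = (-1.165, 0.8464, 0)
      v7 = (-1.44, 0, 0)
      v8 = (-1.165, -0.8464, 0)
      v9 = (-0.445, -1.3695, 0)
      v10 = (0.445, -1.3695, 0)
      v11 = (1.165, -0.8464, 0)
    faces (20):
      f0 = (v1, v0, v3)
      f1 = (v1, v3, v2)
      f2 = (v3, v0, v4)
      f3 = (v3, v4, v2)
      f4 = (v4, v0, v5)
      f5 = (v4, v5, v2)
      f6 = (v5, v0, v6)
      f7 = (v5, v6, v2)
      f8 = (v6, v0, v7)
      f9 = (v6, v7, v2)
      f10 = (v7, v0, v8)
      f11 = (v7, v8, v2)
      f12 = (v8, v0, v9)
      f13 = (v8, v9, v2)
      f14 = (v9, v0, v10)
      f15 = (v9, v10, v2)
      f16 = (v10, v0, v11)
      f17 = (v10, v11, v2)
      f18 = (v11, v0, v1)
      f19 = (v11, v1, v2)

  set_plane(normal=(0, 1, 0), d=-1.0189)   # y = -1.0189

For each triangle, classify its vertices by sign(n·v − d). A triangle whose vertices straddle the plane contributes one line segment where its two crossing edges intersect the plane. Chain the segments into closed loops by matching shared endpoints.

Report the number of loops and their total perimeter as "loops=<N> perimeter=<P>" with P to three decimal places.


loops=1 perimeter=4.378

Straddling triangles (6 of 20):
  (v8,v0,v9) [++-] → (-0.331077, -1.0189, 0)–(-0.927569, -1.0189, 0)  len=0.5965
  (v8,v9,v2) [+-+] → (-0.927569, -1.0189, 0)–(-0.331077, -1.0189, 0.714256)  len=0.9306
  (v9,v0,v10) [-+-] → (-0.331077, -1.0189, 0)–(0.331077, -1.0189, 0)  len=0.6622
  (v9,v10,v2) [--+] → (0.331077, -1.0189, 0.714256)–(-0.331077, -1.0189, 0.714256)  len=0.6622
  (v10,v0,v11) [-++] → (0.331077, -1.0189, 0)–(0.927569, -1.0189, 0)  len=0.5965
  (v10,v11,v2) [-++] → (0.927569, -1.0189, 0)–(0.331077, -1.0189, 0.714256)  len=0.9306

Chained into 1 loop(s):
  loop 1: 6 segments, perimeter = 4.3784
Total perimeter = 4.378


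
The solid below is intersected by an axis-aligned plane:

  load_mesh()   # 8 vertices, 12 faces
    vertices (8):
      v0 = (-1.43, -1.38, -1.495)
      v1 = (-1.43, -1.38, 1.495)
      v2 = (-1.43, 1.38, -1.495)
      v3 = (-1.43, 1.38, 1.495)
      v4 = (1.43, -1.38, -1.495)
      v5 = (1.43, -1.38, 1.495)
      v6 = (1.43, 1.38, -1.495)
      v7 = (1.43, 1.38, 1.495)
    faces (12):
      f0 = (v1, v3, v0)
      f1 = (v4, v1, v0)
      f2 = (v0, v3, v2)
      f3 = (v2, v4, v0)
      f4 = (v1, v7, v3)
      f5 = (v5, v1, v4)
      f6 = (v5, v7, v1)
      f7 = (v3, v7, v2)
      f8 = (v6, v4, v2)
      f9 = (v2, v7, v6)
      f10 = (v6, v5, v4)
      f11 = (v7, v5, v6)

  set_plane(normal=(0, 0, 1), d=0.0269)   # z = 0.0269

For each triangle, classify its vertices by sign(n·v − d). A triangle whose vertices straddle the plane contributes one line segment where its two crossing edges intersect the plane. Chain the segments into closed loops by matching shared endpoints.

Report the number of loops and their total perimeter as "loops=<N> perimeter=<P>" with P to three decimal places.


Straddling triangles (8 of 12):
  (v1,v3,v0) [++-] → (-1.43, 0.0248308, 0.0269)–(-1.43, -1.38, 0.0269)  len=1.4048
  (v4,v1,v0) [-+-] → (-0.0257304, -1.38, 0.0269)–(-1.43, -1.38, 0.0269)  len=1.4043
  (v0,v3,v2) [-+-] → (-1.43, 0.0248308, 0.0269)–(-1.43, 1.38, 0.0269)  len=1.3552
  (v5,v1,v4) [++-] → (-0.0257304, -1.38, 0.0269)–(1.43, -1.38, 0.0269)  len=1.4557
  (v3,v7,v2) [++-] → (0.0257304, 1.38, 0.0269)–(-1.43, 1.38, 0.0269)  len=1.4557
  (v2,v7,v6) [-+-] → (0.0257304, 1.38, 0.0269)–(1.43, 1.38, 0.0269)  len=1.4043
  (v6,v5,v4) [-+-] → (1.43, -0.0248308, 0.0269)–(1.43, -1.38, 0.0269)  len=1.3552
  (v7,v5,v6) [++-] → (1.43, -0.0248308, 0.0269)–(1.43, 1.38, 0.0269)  len=1.4048

Chained into 1 loop(s):
  loop 1: 8 segments, perimeter = 11.2400
Total perimeter = 11.240

loops=1 perimeter=11.240


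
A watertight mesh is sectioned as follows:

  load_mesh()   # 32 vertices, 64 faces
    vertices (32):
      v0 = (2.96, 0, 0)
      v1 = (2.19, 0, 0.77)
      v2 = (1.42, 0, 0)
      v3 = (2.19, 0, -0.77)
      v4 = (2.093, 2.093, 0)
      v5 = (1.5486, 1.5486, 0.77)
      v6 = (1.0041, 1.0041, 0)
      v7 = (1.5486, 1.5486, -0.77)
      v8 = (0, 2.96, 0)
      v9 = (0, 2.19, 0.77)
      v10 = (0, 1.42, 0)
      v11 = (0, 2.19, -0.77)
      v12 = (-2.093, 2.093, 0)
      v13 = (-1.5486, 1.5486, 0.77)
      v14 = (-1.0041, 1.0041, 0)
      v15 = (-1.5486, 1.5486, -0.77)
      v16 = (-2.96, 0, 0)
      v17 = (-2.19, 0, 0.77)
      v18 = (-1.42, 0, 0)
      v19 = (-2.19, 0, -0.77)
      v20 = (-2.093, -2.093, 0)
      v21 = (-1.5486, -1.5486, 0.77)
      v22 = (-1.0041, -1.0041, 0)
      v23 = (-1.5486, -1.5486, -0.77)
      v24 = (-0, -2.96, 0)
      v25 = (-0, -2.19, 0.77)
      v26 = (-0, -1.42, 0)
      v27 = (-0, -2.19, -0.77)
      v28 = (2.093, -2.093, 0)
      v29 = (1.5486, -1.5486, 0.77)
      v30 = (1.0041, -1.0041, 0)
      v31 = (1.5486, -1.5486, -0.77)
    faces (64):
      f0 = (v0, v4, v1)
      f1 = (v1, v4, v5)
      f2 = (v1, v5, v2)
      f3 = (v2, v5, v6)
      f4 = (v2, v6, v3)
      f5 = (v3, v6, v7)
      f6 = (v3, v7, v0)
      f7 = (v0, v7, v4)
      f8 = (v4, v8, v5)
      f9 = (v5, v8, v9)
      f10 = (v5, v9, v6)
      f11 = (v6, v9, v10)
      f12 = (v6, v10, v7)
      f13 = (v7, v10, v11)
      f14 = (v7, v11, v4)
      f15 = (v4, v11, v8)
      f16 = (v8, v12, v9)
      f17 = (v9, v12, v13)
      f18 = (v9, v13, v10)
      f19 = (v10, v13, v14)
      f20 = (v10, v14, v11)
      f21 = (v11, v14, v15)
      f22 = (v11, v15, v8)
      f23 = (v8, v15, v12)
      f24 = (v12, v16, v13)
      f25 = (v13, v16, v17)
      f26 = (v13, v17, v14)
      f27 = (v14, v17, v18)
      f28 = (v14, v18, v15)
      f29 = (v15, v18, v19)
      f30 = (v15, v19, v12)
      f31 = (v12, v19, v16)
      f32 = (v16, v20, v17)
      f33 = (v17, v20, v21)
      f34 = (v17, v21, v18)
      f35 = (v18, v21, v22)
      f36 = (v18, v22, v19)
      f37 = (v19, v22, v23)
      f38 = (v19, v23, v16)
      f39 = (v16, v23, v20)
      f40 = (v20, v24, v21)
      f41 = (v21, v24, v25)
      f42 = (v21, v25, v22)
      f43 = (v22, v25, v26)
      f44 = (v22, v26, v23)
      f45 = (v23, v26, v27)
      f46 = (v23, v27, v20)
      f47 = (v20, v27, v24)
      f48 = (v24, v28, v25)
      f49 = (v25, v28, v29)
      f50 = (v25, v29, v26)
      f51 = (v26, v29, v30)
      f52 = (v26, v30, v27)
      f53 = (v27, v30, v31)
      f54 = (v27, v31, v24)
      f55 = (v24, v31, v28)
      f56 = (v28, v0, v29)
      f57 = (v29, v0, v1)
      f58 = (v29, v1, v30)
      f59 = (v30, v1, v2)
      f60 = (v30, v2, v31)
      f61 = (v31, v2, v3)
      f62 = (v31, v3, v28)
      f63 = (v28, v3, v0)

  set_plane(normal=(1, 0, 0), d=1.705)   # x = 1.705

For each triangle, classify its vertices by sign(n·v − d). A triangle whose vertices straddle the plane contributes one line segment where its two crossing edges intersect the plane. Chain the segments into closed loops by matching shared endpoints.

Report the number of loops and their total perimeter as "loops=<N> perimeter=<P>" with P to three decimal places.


Straddling triangles (18 of 64):
  (v1,v4,v5) [++-] → (1.705, 1.705, 0.548788)–(1.705, 1.17099, 0.77)  len=0.5780
  (v1,v5,v2) [+--] → (1.705, 1.17099, 0.77)–(1.705, 0, 0.285)  len=1.2675
  (v2,v6,v3) [--+] → (1.705, 0.410649, -0.455091)–(1.705, 0, -0.285)  len=0.4445
  (v3,v6,v7) [+--] → (1.705, 0.410649, -0.455091)–(1.705, 1.17099, -0.77)  len=0.8230
  (v3,v7,v0) [+-+] → (1.705, 1.17099, -0.77)–(1.705, 1.377, -0.684675)  len=0.2230
  (v0,v7,v4) [+-+] → (1.705, 1.377, -0.684675)–(1.705, 1.705, -0.548788)  len=0.3550
  (v4,v8,v5) [+--] → (1.705, 2.25372, 0)–(1.705, 1.705, 0.548788)  len=0.7761
  (v7,v11,v4) [--+] → (1.705, 2.11098, -0.142742)–(1.705, 1.705, -0.548788)  len=0.5742
  (v4,v11,v8) [+--] → (1.705, 2.11098, -0.142742)–(1.705, 2.25372, 0)  len=0.2019
  (v24,v28,v25) [-+-] → (1.705, -2.25372, 0)–(1.705, -2.11098, 0.142742)  len=0.2019
  (v25,v28,v29) [-+-] → (1.705, -2.11098, 0.142742)–(1.705, -1.705, 0.548788)  len=0.5742
  (v24,v31,v28) [--+] → (1.705, -1.705, -0.548788)–(1.705, -2.25372, 0)  len=0.7761
  (v28,v0,v29) [++-] → (1.705, -1.377, 0.684675)–(1.705, -1.705, 0.548788)  len=0.3550
  (v29,v0,v1) [-++] → (1.705, -1.377, 0.684675)–(1.705, -1.17099, 0.77)  len=0.2230
  (v29,v1,v30) [-+-] → (1.705, -1.17099, 0.77)–(1.705, -0.410649, 0.455091)  len=0.8230
  (v30,v1,v2) [-+-] → (1.705, -0.410649, 0.455091)–(1.705, 0, 0.285)  len=0.4445
  (v31,v2,v3) [--+] → (1.705, 0, -0.285)–(1.705, -1.17099, -0.77)  len=1.2675
  (v31,v3,v28) [-++] → (1.705, -1.17099, -0.77)–(1.705, -1.705, -0.548788)  len=0.5780

Chained into 1 loop(s):
  loop 1: 18 segments, perimeter = 10.4861
Total perimeter = 10.486

loops=1 perimeter=10.486


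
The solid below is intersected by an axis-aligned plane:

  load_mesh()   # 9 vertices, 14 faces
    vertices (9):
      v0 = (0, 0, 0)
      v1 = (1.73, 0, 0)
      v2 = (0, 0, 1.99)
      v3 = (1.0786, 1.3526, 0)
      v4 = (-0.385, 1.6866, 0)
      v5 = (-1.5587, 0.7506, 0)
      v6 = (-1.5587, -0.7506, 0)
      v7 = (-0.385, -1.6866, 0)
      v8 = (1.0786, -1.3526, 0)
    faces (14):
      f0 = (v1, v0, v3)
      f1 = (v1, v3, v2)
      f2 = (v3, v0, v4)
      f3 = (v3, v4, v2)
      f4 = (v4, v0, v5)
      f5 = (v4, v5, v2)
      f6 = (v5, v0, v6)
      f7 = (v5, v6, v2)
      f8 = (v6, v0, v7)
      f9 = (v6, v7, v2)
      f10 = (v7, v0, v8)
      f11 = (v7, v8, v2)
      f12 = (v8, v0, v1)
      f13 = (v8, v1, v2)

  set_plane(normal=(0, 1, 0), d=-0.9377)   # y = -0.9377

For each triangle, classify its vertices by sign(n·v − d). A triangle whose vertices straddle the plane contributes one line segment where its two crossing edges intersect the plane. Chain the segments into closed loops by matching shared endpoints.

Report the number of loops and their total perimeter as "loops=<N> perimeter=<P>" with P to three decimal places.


Straddling triangles (6 of 14):
  (v6,v0,v7) [++-] → (-0.214049, -0.9377, 0)–(-1.32409, -0.9377, 0)  len=1.1100
  (v6,v7,v2) [+-+] → (-1.32409, -0.9377, 0)–(-0.214049, -0.9377, 0.883619)  len=1.4188
  (v7,v0,v8) [-+-] → (-0.214049, -0.9377, 0)–(0.747747, -0.9377, 0)  len=0.9618
  (v7,v8,v2) [--+] → (0.747747, -0.9377, 0.610418)–(-0.214049, -0.9377, 0.883619)  len=0.9998
  (v8,v0,v1) [-++] → (0.747747, -0.9377, 0)–(1.27841, -0.9377, 0)  len=0.5307
  (v8,v1,v2) [-++] → (1.27841, -0.9377, 0)–(0.747747, -0.9377, 0.610418)  len=0.8088

Chained into 1 loop(s):
  loop 1: 6 segments, perimeter = 5.8300
Total perimeter = 5.830

loops=1 perimeter=5.830


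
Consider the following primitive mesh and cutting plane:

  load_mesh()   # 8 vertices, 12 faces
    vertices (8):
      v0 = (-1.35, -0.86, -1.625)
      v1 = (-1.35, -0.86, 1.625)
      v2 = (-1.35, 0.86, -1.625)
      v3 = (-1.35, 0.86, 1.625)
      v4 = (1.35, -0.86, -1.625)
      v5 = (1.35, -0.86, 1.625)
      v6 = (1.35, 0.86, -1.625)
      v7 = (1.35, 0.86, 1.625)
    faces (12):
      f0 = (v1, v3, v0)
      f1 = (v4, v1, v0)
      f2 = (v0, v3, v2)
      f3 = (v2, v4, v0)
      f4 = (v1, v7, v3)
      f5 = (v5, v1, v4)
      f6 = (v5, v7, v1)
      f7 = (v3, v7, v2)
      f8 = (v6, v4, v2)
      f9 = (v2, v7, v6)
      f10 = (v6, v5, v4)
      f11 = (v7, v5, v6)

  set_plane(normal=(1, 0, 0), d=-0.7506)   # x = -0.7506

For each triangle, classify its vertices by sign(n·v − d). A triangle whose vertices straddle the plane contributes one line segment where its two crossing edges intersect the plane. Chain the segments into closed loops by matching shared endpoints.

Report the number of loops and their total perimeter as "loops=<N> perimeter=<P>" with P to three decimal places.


loops=1 perimeter=9.940

Straddling triangles (8 of 12):
  (v4,v1,v0) [+--] → (-0.7506, -0.86, 0.9035)–(-0.7506, -0.86, -1.625)  len=2.5285
  (v2,v4,v0) [-+-] → (-0.7506, 0.47816, -1.625)–(-0.7506, -0.86, -1.625)  len=1.3382
  (v1,v7,v3) [-+-] → (-0.7506, -0.47816, 1.625)–(-0.7506, 0.86, 1.625)  len=1.3382
  (v5,v1,v4) [+-+] → (-0.7506, -0.86, 1.625)–(-0.7506, -0.86, 0.9035)  len=0.7215
  (v5,v7,v1) [++-] → (-0.7506, -0.47816, 1.625)–(-0.7506, -0.86, 1.625)  len=0.3818
  (v3,v7,v2) [-+-] → (-0.7506, 0.86, 1.625)–(-0.7506, 0.86, -0.9035)  len=2.5285
  (v6,v4,v2) [++-] → (-0.7506, 0.47816, -1.625)–(-0.7506, 0.86, -1.625)  len=0.3818
  (v2,v7,v6) [-++] → (-0.7506, 0.86, -0.9035)–(-0.7506, 0.86, -1.625)  len=0.7215

Chained into 1 loop(s):
  loop 1: 8 segments, perimeter = 9.9400
Total perimeter = 9.940


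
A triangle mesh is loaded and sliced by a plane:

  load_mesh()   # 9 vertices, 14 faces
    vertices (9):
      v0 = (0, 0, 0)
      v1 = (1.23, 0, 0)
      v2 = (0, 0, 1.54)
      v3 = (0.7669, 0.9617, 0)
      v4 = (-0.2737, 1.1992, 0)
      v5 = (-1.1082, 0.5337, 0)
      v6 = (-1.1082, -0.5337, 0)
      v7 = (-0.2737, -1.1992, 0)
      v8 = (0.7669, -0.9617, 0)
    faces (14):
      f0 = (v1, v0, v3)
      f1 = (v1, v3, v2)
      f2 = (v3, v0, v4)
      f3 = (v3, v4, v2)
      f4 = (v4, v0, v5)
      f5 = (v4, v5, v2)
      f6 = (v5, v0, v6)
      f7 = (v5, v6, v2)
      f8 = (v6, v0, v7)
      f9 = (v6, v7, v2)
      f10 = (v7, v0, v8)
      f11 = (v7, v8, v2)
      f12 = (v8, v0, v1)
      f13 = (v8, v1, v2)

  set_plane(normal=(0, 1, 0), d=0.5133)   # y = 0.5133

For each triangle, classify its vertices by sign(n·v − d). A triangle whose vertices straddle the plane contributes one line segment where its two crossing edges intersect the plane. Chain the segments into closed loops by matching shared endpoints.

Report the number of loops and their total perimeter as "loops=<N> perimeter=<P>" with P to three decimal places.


Straddling triangles (8 of 14):
  (v1,v0,v3) [--+] → (0.409327, 0.5133, 0)–(0.982824, 0.5133, 0)  len=0.5735
  (v1,v3,v2) [-+-] → (0.982824, 0.5133, 0)–(0.409327, 0.5133, 0.718037)  len=0.9190
  (v3,v0,v4) [+-+] → (0.409327, 0.5133, 0)–(-0.117153, 0.5133, 0)  len=0.5265
  (v3,v4,v2) [++-] → (-0.117153, 0.5133, 0.880826)–(0.409327, 0.5133, 0.718037)  len=0.5511
  (v4,v0,v5) [+-+] → (-0.117153, 0.5133, 0)–(-1.06584, 0.5133, 0)  len=0.9487
  (v4,v5,v2) [++-] → (-1.06584, 0.5133, 0.0588645)–(-0.117153, 0.5133, 0.880826)  len=1.2552
  (v5,v0,v6) [+--] → (-1.06584, 0.5133, 0)–(-1.1082, 0.5133, 0)  len=0.0424
  (v5,v6,v2) [+--] → (-1.1082, 0.5133, 0)–(-1.06584, 0.5133, 0.0588645)  len=0.0725

Chained into 1 loop(s):
  loop 1: 8 segments, perimeter = 4.8888
Total perimeter = 4.889

loops=1 perimeter=4.889


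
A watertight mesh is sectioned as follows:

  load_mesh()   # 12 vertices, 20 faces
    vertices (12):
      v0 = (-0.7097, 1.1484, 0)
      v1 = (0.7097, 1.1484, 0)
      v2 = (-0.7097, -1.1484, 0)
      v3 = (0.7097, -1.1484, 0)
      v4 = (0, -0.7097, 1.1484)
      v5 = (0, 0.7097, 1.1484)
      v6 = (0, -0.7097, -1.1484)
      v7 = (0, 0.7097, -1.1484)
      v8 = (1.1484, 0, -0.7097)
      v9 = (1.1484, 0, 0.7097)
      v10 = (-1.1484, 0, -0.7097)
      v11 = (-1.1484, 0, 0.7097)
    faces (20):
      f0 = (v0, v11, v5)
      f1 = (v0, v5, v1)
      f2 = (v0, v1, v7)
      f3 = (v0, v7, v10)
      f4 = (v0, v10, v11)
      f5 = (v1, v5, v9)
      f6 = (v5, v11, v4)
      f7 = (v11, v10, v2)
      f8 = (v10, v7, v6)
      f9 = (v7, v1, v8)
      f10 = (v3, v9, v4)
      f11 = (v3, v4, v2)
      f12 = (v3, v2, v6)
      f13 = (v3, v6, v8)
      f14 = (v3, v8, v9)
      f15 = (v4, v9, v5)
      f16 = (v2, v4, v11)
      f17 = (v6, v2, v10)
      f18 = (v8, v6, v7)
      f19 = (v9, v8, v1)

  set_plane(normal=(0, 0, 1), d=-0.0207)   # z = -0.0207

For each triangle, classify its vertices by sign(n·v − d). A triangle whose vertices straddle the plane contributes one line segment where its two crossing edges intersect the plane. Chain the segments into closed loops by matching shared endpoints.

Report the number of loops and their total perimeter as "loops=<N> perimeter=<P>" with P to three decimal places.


Straddling triangles (10 of 20):
  (v0,v1,v7) [++-] → (0.696908, 1.14049, -0.0207)–(-0.696908, 1.14049, -0.0207)  len=1.3938
  (v0,v7,v10) [+--] → (-0.696908, 1.14049, -0.0207)–(-0.722496, 1.1149, -0.0207)  len=0.0362
  (v0,v10,v11) [+-+] → (-0.722496, 1.1149, -0.0207)–(-1.1484, 0, -0.0207)  len=1.1935
  (v11,v10,v2) [+-+] → (-1.1484, 0, -0.0207)–(-0.722496, -1.1149, -0.0207)  len=1.1935
  (v7,v1,v8) [-+-] → (0.696908, 1.14049, -0.0207)–(0.722496, 1.1149, -0.0207)  len=0.0362
  (v3,v2,v6) [++-] → (-0.696908, -1.14049, -0.0207)–(0.696908, -1.14049, -0.0207)  len=1.3938
  (v3,v6,v8) [+--] → (0.696908, -1.14049, -0.0207)–(0.722496, -1.1149, -0.0207)  len=0.0362
  (v3,v8,v9) [+-+] → (0.722496, -1.1149, -0.0207)–(1.1484, 0, -0.0207)  len=1.1935
  (v6,v2,v10) [-+-] → (-0.696908, -1.14049, -0.0207)–(-0.722496, -1.1149, -0.0207)  len=0.0362
  (v9,v8,v1) [+-+] → (1.1484, 0, -0.0207)–(0.722496, 1.1149, -0.0207)  len=1.1935

Chained into 1 loop(s):
  loop 1: 10 segments, perimeter = 7.7063
Total perimeter = 7.706

loops=1 perimeter=7.706


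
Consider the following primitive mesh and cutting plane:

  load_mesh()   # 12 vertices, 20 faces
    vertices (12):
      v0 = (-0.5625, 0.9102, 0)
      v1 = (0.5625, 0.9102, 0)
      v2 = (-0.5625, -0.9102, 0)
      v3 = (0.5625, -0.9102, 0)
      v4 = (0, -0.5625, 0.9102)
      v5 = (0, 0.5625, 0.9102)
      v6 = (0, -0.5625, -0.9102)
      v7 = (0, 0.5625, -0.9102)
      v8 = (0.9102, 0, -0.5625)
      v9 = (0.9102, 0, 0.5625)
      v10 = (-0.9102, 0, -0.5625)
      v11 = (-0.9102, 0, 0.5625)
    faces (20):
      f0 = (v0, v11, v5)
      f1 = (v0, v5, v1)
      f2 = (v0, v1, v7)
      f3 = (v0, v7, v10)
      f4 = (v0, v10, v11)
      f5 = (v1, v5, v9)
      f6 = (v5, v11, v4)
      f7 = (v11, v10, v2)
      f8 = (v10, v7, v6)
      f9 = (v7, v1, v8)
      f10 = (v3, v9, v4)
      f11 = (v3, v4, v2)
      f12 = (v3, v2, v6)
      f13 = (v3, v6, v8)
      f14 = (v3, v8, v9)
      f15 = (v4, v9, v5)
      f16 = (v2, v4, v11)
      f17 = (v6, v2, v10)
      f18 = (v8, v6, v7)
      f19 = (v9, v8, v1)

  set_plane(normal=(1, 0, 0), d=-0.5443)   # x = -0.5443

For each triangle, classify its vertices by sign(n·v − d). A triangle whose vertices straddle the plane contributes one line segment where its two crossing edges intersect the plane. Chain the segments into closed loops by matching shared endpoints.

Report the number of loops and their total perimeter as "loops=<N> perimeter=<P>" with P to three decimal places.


Straddling triangles (10 of 20):
  (v0,v11,v5) [--+] → (-0.5443, 0.226125, 0.702275)–(-0.5443, 0.89895, 0.02945)  len=0.9515
  (v0,v5,v1) [-++] → (-0.5443, 0.89895, 0.02945)–(-0.5443, 0.9102, 0)  len=0.0315
  (v0,v1,v7) [-++] → (-0.5443, 0.9102, 0)–(-0.5443, 0.89895, -0.02945)  len=0.0315
  (v0,v7,v10) [-+-] → (-0.5443, 0.89895, -0.02945)–(-0.5443, 0.226125, -0.702275)  len=0.9515
  (v5,v11,v4) [+-+] → (-0.5443, 0.226125, 0.702275)–(-0.5443, -0.226125, 0.702275)  len=0.4522
  (v10,v7,v6) [-++] → (-0.5443, 0.226125, -0.702275)–(-0.5443, -0.226125, -0.702275)  len=0.4522
  (v3,v4,v2) [++-] → (-0.5443, -0.89895, 0.02945)–(-0.5443, -0.9102, 0)  len=0.0315
  (v3,v2,v6) [+-+] → (-0.5443, -0.9102, 0)–(-0.5443, -0.89895, -0.02945)  len=0.0315
  (v2,v4,v11) [-+-] → (-0.5443, -0.89895, 0.02945)–(-0.5443, -0.226125, 0.702275)  len=0.9515
  (v6,v2,v10) [+--] → (-0.5443, -0.89895, -0.02945)–(-0.5443, -0.226125, -0.702275)  len=0.9515

Chained into 1 loop(s):
  loop 1: 10 segments, perimeter = 4.8367
Total perimeter = 4.837

loops=1 perimeter=4.837


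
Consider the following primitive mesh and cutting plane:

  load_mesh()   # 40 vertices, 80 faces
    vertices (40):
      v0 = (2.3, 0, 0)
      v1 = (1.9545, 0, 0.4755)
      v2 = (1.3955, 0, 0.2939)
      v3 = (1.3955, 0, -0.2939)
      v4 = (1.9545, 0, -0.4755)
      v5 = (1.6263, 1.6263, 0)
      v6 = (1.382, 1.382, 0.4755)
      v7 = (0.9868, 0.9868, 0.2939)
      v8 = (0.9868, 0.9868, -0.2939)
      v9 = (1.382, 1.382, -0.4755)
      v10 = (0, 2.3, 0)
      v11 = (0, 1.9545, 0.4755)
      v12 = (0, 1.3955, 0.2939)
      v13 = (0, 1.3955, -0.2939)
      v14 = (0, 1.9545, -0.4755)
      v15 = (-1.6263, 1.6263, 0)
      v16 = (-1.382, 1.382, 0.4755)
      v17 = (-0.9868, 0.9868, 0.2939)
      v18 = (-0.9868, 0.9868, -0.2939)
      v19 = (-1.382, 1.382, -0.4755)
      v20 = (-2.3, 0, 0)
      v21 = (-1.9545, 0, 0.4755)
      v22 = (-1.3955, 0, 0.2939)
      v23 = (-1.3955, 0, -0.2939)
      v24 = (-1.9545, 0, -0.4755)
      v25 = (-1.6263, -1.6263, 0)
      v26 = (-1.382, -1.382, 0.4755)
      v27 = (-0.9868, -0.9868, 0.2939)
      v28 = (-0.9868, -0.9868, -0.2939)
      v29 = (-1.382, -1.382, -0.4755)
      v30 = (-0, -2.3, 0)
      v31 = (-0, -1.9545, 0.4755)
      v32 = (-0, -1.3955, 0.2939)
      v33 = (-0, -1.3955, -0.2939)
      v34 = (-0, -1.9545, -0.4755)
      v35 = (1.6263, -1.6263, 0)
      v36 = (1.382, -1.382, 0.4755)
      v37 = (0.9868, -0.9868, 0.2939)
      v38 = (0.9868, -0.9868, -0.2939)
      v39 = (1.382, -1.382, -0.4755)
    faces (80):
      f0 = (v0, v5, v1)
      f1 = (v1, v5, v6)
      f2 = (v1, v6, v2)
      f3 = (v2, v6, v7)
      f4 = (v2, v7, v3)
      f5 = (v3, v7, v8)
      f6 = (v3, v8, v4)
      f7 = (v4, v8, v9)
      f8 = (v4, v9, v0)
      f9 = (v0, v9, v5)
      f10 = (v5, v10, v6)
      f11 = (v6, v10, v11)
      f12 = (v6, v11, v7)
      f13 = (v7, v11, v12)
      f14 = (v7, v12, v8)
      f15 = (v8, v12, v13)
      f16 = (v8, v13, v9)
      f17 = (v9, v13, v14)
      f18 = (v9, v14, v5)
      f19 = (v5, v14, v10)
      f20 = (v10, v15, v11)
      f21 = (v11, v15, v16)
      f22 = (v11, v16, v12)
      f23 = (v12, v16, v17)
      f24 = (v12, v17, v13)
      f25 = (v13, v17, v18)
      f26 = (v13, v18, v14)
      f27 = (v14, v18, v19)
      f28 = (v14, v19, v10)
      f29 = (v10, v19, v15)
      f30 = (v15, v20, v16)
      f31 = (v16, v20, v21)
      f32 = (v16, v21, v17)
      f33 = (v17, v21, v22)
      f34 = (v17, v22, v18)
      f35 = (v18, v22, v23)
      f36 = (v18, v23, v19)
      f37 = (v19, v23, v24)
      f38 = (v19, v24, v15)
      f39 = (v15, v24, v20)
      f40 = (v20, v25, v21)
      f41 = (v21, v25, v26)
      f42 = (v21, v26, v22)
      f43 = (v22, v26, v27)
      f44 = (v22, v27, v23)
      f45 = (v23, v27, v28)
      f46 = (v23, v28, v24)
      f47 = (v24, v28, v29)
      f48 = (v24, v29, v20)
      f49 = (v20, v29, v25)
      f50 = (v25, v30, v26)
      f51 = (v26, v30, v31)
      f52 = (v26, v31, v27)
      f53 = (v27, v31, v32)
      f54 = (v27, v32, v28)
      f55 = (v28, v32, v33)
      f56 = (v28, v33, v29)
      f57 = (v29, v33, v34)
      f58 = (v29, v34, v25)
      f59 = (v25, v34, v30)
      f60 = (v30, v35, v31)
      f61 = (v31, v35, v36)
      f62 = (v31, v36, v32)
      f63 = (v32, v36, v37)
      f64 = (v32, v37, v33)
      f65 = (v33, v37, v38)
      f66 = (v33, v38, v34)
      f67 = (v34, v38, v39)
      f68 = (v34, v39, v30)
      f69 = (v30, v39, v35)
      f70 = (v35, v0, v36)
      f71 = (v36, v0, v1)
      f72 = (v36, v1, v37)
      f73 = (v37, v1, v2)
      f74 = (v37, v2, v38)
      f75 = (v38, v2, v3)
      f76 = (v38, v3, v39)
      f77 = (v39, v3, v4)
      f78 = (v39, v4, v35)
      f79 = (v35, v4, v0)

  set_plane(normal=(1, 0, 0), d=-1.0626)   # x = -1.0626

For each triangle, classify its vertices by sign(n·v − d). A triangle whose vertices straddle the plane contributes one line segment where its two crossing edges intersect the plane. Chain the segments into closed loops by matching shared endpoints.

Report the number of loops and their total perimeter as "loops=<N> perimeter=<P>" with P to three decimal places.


Straddling triangles (24 of 80):
  (v10,v15,v11) [+-+] → (-1.0626, 1.85981, 0)–(-1.0626, 1.74006, 0.164815)  len=0.2037
  (v11,v15,v16) [+--] → (-1.0626, 1.74006, 0.164815)–(-1.0626, 1.51431, 0.4755)  len=0.3840
  (v11,v16,v12) [+-+] → (-1.0626, 1.51431, 0.4755)–(-1.0626, 1.38512, 0.43353)  len=0.1358
  (v12,v16,v17) [+-+] → (-1.0626, 1.38512, 0.43353)–(-1.0626, 1.0626, 0.328731)  len=0.3391
  (v14,v18,v19) [++-] → (-1.0626, 1.0626, -0.328731)–(-1.0626, 1.51431, -0.4755)  len=0.4750
  (v14,v19,v10) [+-+] → (-1.0626, 1.51431, -0.4755)–(-1.0626, 1.59416, -0.365605)  len=0.1358
  (v10,v19,v15) [+--] → (-1.0626, 1.59416, -0.365605)–(-1.0626, 1.85981, 0)  len=0.4519
  (v16,v21,v17) [--+] → (-1.0626, 0.909504, 0.308125)–(-1.0626, 1.0626, 0.328731)  len=0.1545
  (v17,v21,v22) [+--] → (-1.0626, 0.909504, 0.308125)–(-1.0626, 0.803782, 0.2939)  len=0.1067
  (v17,v22,v18) [+-+] → (-1.0626, 0.803782, 0.2939)–(-1.0626, 0.803782, -0.184883)  len=0.4788
  (v18,v22,v23) [+--] → (-1.0626, 0.803782, -0.184883)–(-1.0626, 0.803782, -0.2939)  len=0.1090
  (v18,v23,v19) [+--] → (-1.0626, 0.803782, -0.2939)–(-1.0626, 1.0626, -0.328731)  len=0.2612
  (v22,v26,v27) [--+] → (-1.0626, -1.0626, 0.328731)–(-1.0626, -0.803782, 0.2939)  len=0.2612
  (v22,v27,v23) [-+-] → (-1.0626, -0.803782, 0.2939)–(-1.0626, -0.803782, 0.184883)  len=0.1090
  (v23,v27,v28) [-++] → (-1.0626, -0.803782, 0.184883)–(-1.0626, -0.803782, -0.2939)  len=0.4788
  (v23,v28,v24) [-+-] → (-1.0626, -0.803782, -0.2939)–(-1.0626, -0.909504, -0.308125)  len=0.1067
  (v24,v28,v29) [-+-] → (-1.0626, -0.909504, -0.308125)–(-1.0626, -1.0626, -0.328731)  len=0.1545
  (v25,v30,v26) [-+-] → (-1.0626, -1.85981, 0)–(-1.0626, -1.59416, 0.365605)  len=0.4519
  (v26,v30,v31) [-++] → (-1.0626, -1.59416, 0.365605)–(-1.0626, -1.51431, 0.4755)  len=0.1358
  (v26,v31,v27) [-++] → (-1.0626, -1.51431, 0.4755)–(-1.0626, -1.0626, 0.328731)  len=0.4750
  (v28,v33,v29) [++-] → (-1.0626, -1.38512, -0.43353)–(-1.0626, -1.0626, -0.328731)  len=0.3391
  (v29,v33,v34) [-++] → (-1.0626, -1.38512, -0.43353)–(-1.0626, -1.51431, -0.4755)  len=0.1358
  (v29,v34,v25) [-+-] → (-1.0626, -1.51431, -0.4755)–(-1.0626, -1.74006, -0.164815)  len=0.3840
  (v25,v34,v30) [-++] → (-1.0626, -1.74006, -0.164815)–(-1.0626, -1.85981, 0)  len=0.2037

Chained into 2 loop(s):
  loop 1: 12 segments, perimeter = 3.2356
  loop 2: 12 segments, perimeter = 3.2356
Total perimeter = 6.471

loops=2 perimeter=6.471


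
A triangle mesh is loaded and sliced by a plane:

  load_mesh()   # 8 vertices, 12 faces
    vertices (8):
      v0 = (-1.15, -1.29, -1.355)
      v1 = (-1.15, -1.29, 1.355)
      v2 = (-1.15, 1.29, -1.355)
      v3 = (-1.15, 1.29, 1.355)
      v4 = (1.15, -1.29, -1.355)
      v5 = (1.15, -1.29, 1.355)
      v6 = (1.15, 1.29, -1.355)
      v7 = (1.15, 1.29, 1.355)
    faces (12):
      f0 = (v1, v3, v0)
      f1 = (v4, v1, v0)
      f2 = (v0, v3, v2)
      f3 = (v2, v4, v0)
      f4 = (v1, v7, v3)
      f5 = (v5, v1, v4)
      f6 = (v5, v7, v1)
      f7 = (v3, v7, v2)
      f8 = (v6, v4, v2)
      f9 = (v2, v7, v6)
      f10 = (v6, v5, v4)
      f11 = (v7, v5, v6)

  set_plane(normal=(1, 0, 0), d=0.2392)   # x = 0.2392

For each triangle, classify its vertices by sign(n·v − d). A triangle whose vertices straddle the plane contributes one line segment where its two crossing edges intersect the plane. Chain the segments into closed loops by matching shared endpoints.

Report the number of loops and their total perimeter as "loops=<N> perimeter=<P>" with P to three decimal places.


Straddling triangles (8 of 12):
  (v4,v1,v0) [+--] → (0.2392, -1.29, -0.28184)–(0.2392, -1.29, -1.355)  len=1.0732
  (v2,v4,v0) [-+-] → (0.2392, -0.26832, -1.355)–(0.2392, -1.29, -1.355)  len=1.0217
  (v1,v7,v3) [-+-] → (0.2392, 0.26832, 1.355)–(0.2392, 1.29, 1.355)  len=1.0217
  (v5,v1,v4) [+-+] → (0.2392, -1.29, 1.355)–(0.2392, -1.29, -0.28184)  len=1.6368
  (v5,v7,v1) [++-] → (0.2392, 0.26832, 1.355)–(0.2392, -1.29, 1.355)  len=1.5583
  (v3,v7,v2) [-+-] → (0.2392, 1.29, 1.355)–(0.2392, 1.29, 0.28184)  len=1.0732
  (v6,v4,v2) [++-] → (0.2392, -0.26832, -1.355)–(0.2392, 1.29, -1.355)  len=1.5583
  (v2,v7,v6) [-++] → (0.2392, 1.29, 0.28184)–(0.2392, 1.29, -1.355)  len=1.6368

Chained into 1 loop(s):
  loop 1: 8 segments, perimeter = 10.5800
Total perimeter = 10.580

loops=1 perimeter=10.580


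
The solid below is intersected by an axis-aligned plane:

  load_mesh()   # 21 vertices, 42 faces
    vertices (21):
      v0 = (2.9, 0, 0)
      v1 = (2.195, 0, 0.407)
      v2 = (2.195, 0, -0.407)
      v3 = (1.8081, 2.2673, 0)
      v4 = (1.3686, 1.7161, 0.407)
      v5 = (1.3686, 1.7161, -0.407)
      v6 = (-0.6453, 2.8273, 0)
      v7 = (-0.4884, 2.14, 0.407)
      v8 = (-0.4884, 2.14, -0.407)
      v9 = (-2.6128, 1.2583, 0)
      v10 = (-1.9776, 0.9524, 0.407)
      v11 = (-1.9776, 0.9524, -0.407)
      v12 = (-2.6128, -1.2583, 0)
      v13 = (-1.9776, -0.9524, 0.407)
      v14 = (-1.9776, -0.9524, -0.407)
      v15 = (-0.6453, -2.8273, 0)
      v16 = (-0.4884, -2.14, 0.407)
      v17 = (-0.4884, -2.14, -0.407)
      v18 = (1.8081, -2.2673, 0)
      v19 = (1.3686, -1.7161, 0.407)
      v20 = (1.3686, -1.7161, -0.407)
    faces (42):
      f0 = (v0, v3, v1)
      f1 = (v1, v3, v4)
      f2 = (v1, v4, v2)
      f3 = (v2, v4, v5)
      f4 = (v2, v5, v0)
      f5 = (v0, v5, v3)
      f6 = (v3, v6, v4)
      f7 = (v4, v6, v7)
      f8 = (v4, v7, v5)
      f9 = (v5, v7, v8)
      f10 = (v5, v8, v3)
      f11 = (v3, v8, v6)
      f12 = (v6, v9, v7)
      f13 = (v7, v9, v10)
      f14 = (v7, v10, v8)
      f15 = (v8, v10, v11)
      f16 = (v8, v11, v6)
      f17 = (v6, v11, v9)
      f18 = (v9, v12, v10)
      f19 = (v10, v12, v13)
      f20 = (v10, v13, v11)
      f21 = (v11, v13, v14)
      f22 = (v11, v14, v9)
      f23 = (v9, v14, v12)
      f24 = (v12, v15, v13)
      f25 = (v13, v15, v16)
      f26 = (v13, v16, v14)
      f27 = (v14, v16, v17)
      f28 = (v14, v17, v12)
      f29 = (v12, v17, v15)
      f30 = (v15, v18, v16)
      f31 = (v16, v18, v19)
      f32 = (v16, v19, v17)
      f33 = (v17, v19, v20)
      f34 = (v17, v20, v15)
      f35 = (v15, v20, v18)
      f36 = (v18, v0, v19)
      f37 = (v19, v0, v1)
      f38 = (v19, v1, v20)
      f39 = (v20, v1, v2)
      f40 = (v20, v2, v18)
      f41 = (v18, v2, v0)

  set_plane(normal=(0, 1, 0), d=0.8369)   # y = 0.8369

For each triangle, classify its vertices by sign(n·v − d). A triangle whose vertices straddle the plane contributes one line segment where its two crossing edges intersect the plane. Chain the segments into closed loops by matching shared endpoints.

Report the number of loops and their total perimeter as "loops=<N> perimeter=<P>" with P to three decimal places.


loops=2 perimeter=4.765

Straddling triangles (12 of 42):
  (v0,v3,v1) [-+-] → (2.49696, 0.8369, 0)–(2.05219, 0.8369, 0.256769)  len=0.5136
  (v1,v3,v4) [-++] → (2.05219, 0.8369, 0.256769)–(1.79198, 0.8369, 0.407)  len=0.3005
  (v1,v4,v2) [-+-] → (1.79198, 0.8369, 0.407)–(1.79198, 0.8369, -0.0100321)  len=0.4170
  (v2,v4,v5) [-++] → (1.79198, 0.8369, -0.0100321)–(1.79198, 0.8369, -0.407)  len=0.3970
  (v2,v5,v0) [-+-] → (1.79198, 0.8369, -0.407)–(2.15317, 0.8369, -0.198484)  len=0.4171
  (v0,v5,v3) [-++] → (2.15317, 0.8369, -0.198484)–(2.49696, 0.8369, 0)  len=0.3970
  (v9,v12,v10) [+-+] → (-2.6128, 0.8369, 0)–(-2.01079, 0.8369, 0.385736)  len=0.7150
  (v10,v12,v13) [+--] → (-2.01079, 0.8369, 0.385736)–(-1.9776, 0.8369, 0.407)  len=0.0394
  (v10,v13,v11) [+-+] → (-1.9776, 0.8369, 0.407)–(-1.9776, 0.8369, -0.357642)  len=0.7646
  (v11,v13,v14) [+--] → (-1.9776, 0.8369, -0.357642)–(-1.9776, 0.8369, -0.407)  len=0.0494
  (v11,v14,v9) [+-+] → (-1.9776, 0.8369, -0.407)–(-2.49172, 0.8369, -0.0775817)  len=0.6106
  (v9,v14,v12) [+--] → (-2.49172, 0.8369, -0.0775817)–(-2.6128, 0.8369, 0)  len=0.1438

Chained into 2 loop(s):
  loop 1: 6 segments, perimeter = 2.4421
  loop 2: 6 segments, perimeter = 2.3228
Total perimeter = 4.765
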